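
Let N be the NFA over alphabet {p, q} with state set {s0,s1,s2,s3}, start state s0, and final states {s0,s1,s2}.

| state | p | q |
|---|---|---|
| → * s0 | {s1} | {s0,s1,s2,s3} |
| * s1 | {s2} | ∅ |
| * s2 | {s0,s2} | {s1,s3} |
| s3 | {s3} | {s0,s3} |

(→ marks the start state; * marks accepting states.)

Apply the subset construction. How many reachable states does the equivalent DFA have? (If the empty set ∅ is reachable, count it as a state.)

Start state of the DFA: {s0}.
{s0} --p--> {s1}  [new]
{s0} --q--> {s0,s1,s2,s3}  [new]
{s1} --p--> {s2}  [new]
{s1} --q--> ∅  [new]
{s0,s1,s2,s3} --p--> {s0,s1,s2,s3}  [seen]
{s0,s1,s2,s3} --q--> {s0,s1,s2,s3}  [seen]
{s2} --p--> {s0,s2}  [new]
{s2} --q--> {s1,s3}  [new]
∅ --p--> ∅  [seen]
∅ --q--> ∅  [seen]
{s0,s2} --p--> {s0,s1,s2}  [new]
{s0,s2} --q--> {s0,s1,s2,s3}  [seen]
{s1,s3} --p--> {s2,s3}  [new]
{s1,s3} --q--> {s0,s3}  [new]
{s0,s1,s2} --p--> {s0,s1,s2}  [seen]
{s0,s1,s2} --q--> {s0,s1,s2,s3}  [seen]
{s2,s3} --p--> {s0,s2,s3}  [new]
{s2,s3} --q--> {s0,s1,s3}  [new]
{s0,s3} --p--> {s1,s3}  [seen]
{s0,s3} --q--> {s0,s1,s2,s3}  [seen]
{s0,s2,s3} --p--> {s0,s1,s2,s3}  [seen]
{s0,s2,s3} --q--> {s0,s1,s2,s3}  [seen]
{s0,s1,s3} --p--> {s1,s2,s3}  [new]
{s0,s1,s3} --q--> {s0,s1,s2,s3}  [seen]
{s1,s2,s3} --p--> {s0,s2,s3}  [seen]
{s1,s2,s3} --q--> {s0,s1,s3}  [seen]
Reachable DFA states: {s0}, {s1}, {s0,s1,s2,s3}, {s2}, ∅, {s0,s2}, {s1,s3}, {s0,s1,s2}, {s2,s3}, {s0,s3}, {s0,s2,s3}, {s0,s1,s3}, {s1,s2,s3}.

13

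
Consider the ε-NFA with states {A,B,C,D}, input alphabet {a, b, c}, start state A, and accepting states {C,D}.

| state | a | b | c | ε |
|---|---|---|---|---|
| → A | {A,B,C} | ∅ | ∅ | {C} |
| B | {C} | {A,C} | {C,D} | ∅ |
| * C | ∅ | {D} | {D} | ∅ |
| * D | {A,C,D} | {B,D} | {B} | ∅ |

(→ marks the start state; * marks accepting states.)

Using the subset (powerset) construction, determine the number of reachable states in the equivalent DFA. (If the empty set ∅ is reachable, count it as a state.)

11

Start state of the DFA: {A,C} (ε-closure of the NFA start).
{A,C} --a--> {A,B,C}  [new]
{A,C} --b--> {D}  [new]
{A,C} --c--> {D}  [seen]
{A,B,C} --a--> {A,B,C}  [seen]
{A,B,C} --b--> {A,C,D}  [new]
{A,B,C} --c--> {C,D}  [new]
{D} --a--> {A,C,D}  [seen]
{D} --b--> {B,D}  [new]
{D} --c--> {B}  [new]
{A,C,D} --a--> {A,B,C,D}  [new]
{A,C,D} --b--> {B,D}  [seen]
{A,C,D} --c--> {B,D}  [seen]
{C,D} --a--> {A,C,D}  [seen]
{C,D} --b--> {B,D}  [seen]
{C,D} --c--> {B,D}  [seen]
{B,D} --a--> {A,C,D}  [seen]
{B,D} --b--> {A,B,C,D}  [seen]
{B,D} --c--> {B,C,D}  [new]
{B} --a--> {C}  [new]
{B} --b--> {A,C}  [seen]
{B} --c--> {C,D}  [seen]
{A,B,C,D} --a--> {A,B,C,D}  [seen]
{A,B,C,D} --b--> {A,B,C,D}  [seen]
{A,B,C,D} --c--> {B,C,D}  [seen]
{B,C,D} --a--> {A,C,D}  [seen]
{B,C,D} --b--> {A,B,C,D}  [seen]
{B,C,D} --c--> {B,C,D}  [seen]
{C} --a--> ∅  [new]
{C} --b--> {D}  [seen]
{C} --c--> {D}  [seen]
∅ --a--> ∅  [seen]
∅ --b--> ∅  [seen]
∅ --c--> ∅  [seen]
Reachable DFA states: {A,C}, {A,B,C}, {D}, {A,C,D}, {C,D}, {B,D}, {B}, {A,B,C,D}, {B,C,D}, {C}, ∅.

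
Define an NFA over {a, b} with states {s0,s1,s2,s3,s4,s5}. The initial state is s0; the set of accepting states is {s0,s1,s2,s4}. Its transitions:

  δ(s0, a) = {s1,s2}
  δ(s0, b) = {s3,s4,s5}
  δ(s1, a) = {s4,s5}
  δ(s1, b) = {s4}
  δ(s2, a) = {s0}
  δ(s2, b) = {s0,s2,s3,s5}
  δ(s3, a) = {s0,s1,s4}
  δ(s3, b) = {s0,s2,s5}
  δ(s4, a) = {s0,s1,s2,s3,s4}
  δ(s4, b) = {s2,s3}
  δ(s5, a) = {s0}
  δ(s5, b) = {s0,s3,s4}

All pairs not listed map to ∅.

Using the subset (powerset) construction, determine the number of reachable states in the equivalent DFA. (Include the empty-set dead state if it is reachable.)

Start state of the DFA: {s0}.
{s0} --a--> {s1,s2}  [new]
{s0} --b--> {s3,s4,s5}  [new]
{s1,s2} --a--> {s0,s4,s5}  [new]
{s1,s2} --b--> {s0,s2,s3,s4,s5}  [new]
{s3,s4,s5} --a--> {s0,s1,s2,s3,s4}  [new]
{s3,s4,s5} --b--> {s0,s2,s3,s4,s5}  [seen]
{s0,s4,s5} --a--> {s0,s1,s2,s3,s4}  [seen]
{s0,s4,s5} --b--> {s0,s2,s3,s4,s5}  [seen]
{s0,s2,s3,s4,s5} --a--> {s0,s1,s2,s3,s4}  [seen]
{s0,s2,s3,s4,s5} --b--> {s0,s2,s3,s4,s5}  [seen]
{s0,s1,s2,s3,s4} --a--> {s0,s1,s2,s3,s4,s5}  [new]
{s0,s1,s2,s3,s4} --b--> {s0,s2,s3,s4,s5}  [seen]
{s0,s1,s2,s3,s4,s5} --a--> {s0,s1,s2,s3,s4,s5}  [seen]
{s0,s1,s2,s3,s4,s5} --b--> {s0,s2,s3,s4,s5}  [seen]
Reachable DFA states: {s0}, {s1,s2}, {s3,s4,s5}, {s0,s4,s5}, {s0,s2,s3,s4,s5}, {s0,s1,s2,s3,s4}, {s0,s1,s2,s3,s4,s5}.

7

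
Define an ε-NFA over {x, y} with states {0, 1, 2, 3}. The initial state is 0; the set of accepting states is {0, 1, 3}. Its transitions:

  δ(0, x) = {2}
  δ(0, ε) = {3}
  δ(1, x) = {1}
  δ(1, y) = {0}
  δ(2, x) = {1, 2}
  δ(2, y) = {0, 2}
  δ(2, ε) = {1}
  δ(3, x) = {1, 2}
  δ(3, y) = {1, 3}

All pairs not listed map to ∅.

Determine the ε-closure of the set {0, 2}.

{0, 1, 2, 3}

Begin with {0, 2}.
0 →ε {3}; add 3.
2 →ε {1}; add 1.
ε-closure = {0, 1, 2, 3}.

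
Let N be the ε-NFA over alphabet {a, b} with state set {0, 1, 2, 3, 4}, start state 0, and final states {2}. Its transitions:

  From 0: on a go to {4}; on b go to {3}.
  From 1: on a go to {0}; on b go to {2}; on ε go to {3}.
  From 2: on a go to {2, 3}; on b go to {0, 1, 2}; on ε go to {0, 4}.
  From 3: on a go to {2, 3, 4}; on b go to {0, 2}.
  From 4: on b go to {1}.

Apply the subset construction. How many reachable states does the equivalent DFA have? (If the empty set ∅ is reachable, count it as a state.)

8

Start state of the DFA: {0} (ε-closure of the NFA start).
{0} --a--> {4}  [new]
{0} --b--> {3}  [new]
{4} --a--> ∅  [new]
{4} --b--> {1, 3}  [new]
{3} --a--> {0, 2, 3, 4}  [new]
{3} --b--> {0, 2, 4}  [new]
∅ --a--> ∅  [seen]
∅ --b--> ∅  [seen]
{1, 3} --a--> {0, 2, 3, 4}  [seen]
{1, 3} --b--> {0, 2, 4}  [seen]
{0, 2, 3, 4} --a--> {0, 2, 3, 4}  [seen]
{0, 2, 3, 4} --b--> {0, 1, 2, 3, 4}  [new]
{0, 2, 4} --a--> {0, 2, 3, 4}  [seen]
{0, 2, 4} --b--> {0, 1, 2, 3, 4}  [seen]
{0, 1, 2, 3, 4} --a--> {0, 2, 3, 4}  [seen]
{0, 1, 2, 3, 4} --b--> {0, 1, 2, 3, 4}  [seen]
Reachable DFA states: {0}, {4}, {3}, ∅, {1, 3}, {0, 2, 3, 4}, {0, 2, 4}, {0, 1, 2, 3, 4}.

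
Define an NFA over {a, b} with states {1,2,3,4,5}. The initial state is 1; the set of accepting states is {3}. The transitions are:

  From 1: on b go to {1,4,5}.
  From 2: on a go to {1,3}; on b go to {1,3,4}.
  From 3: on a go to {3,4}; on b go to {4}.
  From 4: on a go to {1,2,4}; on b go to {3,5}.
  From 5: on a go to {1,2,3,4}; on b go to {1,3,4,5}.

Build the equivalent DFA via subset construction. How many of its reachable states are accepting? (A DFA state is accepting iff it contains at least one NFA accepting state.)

2

Start state of the DFA: {1}.
{1} --a--> ∅  [new]
{1} --b--> {1,4,5}  [new]
∅ --a--> ∅  [seen]
∅ --b--> ∅  [seen]
{1,4,5} --a--> {1,2,3,4}  [new]
{1,4,5} --b--> {1,3,4,5}  [new]
{1,2,3,4} --a--> {1,2,3,4}  [seen]
{1,2,3,4} --b--> {1,3,4,5}  [seen]
{1,3,4,5} --a--> {1,2,3,4}  [seen]
{1,3,4,5} --b--> {1,3,4,5}  [seen]
Reachable DFA states: {1}, ∅, {1,4,5}, {1,2,3,4}, {1,3,4,5}.
Accepting DFA states (contain an NFA accepting state): {1,2,3,4}, {1,3,4,5}.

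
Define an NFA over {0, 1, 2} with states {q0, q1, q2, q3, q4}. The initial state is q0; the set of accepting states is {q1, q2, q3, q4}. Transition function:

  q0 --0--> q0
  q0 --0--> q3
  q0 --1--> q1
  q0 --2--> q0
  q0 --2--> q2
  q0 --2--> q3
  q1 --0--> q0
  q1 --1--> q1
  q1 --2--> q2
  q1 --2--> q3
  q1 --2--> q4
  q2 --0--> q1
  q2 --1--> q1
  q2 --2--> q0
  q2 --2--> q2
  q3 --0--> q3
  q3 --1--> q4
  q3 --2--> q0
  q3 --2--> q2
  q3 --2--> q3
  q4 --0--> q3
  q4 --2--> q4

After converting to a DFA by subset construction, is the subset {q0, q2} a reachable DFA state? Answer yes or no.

Start state of the DFA: {q0}.
{q0} --0--> {q0, q3}  [new]
{q0} --1--> {q1}  [new]
{q0} --2--> {q0, q2, q3}  [new]
{q0, q3} --0--> {q0, q3}  [seen]
{q0, q3} --1--> {q1, q4}  [new]
{q0, q3} --2--> {q0, q2, q3}  [seen]
{q1} --0--> {q0}  [seen]
{q1} --1--> {q1}  [seen]
{q1} --2--> {q2, q3, q4}  [new]
{q0, q2, q3} --0--> {q0, q1, q3}  [new]
{q0, q2, q3} --1--> {q1, q4}  [seen]
{q0, q2, q3} --2--> {q0, q2, q3}  [seen]
{q1, q4} --0--> {q0, q3}  [seen]
{q1, q4} --1--> {q1}  [seen]
{q1, q4} --2--> {q2, q3, q4}  [seen]
{q2, q3, q4} --0--> {q1, q3}  [new]
{q2, q3, q4} --1--> {q1, q4}  [seen]
{q2, q3, q4} --2--> {q0, q2, q3, q4}  [new]
{q0, q1, q3} --0--> {q0, q3}  [seen]
{q0, q1, q3} --1--> {q1, q4}  [seen]
{q0, q1, q3} --2--> {q0, q2, q3, q4}  [seen]
{q1, q3} --0--> {q0, q3}  [seen]
{q1, q3} --1--> {q1, q4}  [seen]
{q1, q3} --2--> {q0, q2, q3, q4}  [seen]
{q0, q2, q3, q4} --0--> {q0, q1, q3}  [seen]
{q0, q2, q3, q4} --1--> {q1, q4}  [seen]
{q0, q2, q3, q4} --2--> {q0, q2, q3, q4}  [seen]
Reachable DFA states: {q0}, {q0, q3}, {q1}, {q0, q2, q3}, {q1, q4}, {q2, q3, q4}, {q0, q1, q3}, {q1, q3}, {q0, q2, q3, q4}.
{q0, q2} is not among them.

no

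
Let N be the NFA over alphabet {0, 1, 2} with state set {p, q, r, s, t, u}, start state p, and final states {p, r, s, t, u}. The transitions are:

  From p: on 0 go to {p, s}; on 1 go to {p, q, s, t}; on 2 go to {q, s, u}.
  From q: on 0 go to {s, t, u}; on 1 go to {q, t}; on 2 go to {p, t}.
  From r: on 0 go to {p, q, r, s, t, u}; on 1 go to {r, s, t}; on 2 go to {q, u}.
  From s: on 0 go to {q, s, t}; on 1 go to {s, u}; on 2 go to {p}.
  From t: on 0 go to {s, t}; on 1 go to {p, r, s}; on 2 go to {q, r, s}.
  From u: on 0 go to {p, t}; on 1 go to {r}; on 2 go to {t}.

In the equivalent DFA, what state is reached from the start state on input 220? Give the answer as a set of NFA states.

{p, s, t}

Start: {p}.
δ(p,2) = {q, s, u}.
Union: {q, s, u}.
After 2: {q, s, u}.
δ(q,2) = {p, t}; δ(s,2) = {p}; δ(u,2) = {t}.
Union: {p, t}.
After 2: {p, t}.
δ(p,0) = {p, s}; δ(t,0) = {s, t}.
Union: {p, s, t}.
After 0: {p, s, t}.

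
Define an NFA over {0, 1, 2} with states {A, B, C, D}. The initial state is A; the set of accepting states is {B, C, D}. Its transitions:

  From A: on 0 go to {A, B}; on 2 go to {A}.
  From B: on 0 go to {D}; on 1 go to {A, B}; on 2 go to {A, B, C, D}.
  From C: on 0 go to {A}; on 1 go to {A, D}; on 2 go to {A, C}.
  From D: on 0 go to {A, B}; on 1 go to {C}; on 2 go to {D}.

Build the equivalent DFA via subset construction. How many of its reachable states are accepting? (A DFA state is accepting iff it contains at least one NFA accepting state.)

Start state of the DFA: {A}.
{A} --0--> {A, B}  [new]
{A} --1--> ∅  [new]
{A} --2--> {A}  [seen]
{A, B} --0--> {A, B, D}  [new]
{A, B} --1--> {A, B}  [seen]
{A, B} --2--> {A, B, C, D}  [new]
∅ --0--> ∅  [seen]
∅ --1--> ∅  [seen]
∅ --2--> ∅  [seen]
{A, B, D} --0--> {A, B, D}  [seen]
{A, B, D} --1--> {A, B, C}  [new]
{A, B, D} --2--> {A, B, C, D}  [seen]
{A, B, C, D} --0--> {A, B, D}  [seen]
{A, B, C, D} --1--> {A, B, C, D}  [seen]
{A, B, C, D} --2--> {A, B, C, D}  [seen]
{A, B, C} --0--> {A, B, D}  [seen]
{A, B, C} --1--> {A, B, D}  [seen]
{A, B, C} --2--> {A, B, C, D}  [seen]
Reachable DFA states: {A}, {A, B}, ∅, {A, B, D}, {A, B, C, D}, {A, B, C}.
Accepting DFA states (contain an NFA accepting state): {A, B}, {A, B, D}, {A, B, C, D}, {A, B, C}.

4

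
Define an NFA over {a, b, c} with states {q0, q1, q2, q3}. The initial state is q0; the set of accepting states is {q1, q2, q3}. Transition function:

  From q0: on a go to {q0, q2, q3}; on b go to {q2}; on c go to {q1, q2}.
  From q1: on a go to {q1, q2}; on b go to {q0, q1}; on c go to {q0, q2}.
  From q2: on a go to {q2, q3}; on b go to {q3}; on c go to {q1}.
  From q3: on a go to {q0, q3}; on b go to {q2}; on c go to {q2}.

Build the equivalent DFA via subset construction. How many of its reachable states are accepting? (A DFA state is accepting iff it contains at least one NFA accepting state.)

13

Start state of the DFA: {q0}.
{q0} --a--> {q0, q2, q3}  [new]
{q0} --b--> {q2}  [new]
{q0} --c--> {q1, q2}  [new]
{q0, q2, q3} --a--> {q0, q2, q3}  [seen]
{q0, q2, q3} --b--> {q2, q3}  [new]
{q0, q2, q3} --c--> {q1, q2}  [seen]
{q2} --a--> {q2, q3}  [seen]
{q2} --b--> {q3}  [new]
{q2} --c--> {q1}  [new]
{q1, q2} --a--> {q1, q2, q3}  [new]
{q1, q2} --b--> {q0, q1, q3}  [new]
{q1, q2} --c--> {q0, q1, q2}  [new]
{q2, q3} --a--> {q0, q2, q3}  [seen]
{q2, q3} --b--> {q2, q3}  [seen]
{q2, q3} --c--> {q1, q2}  [seen]
{q3} --a--> {q0, q3}  [new]
{q3} --b--> {q2}  [seen]
{q3} --c--> {q2}  [seen]
{q1} --a--> {q1, q2}  [seen]
{q1} --b--> {q0, q1}  [new]
{q1} --c--> {q0, q2}  [new]
{q1, q2, q3} --a--> {q0, q1, q2, q3}  [new]
{q1, q2, q3} --b--> {q0, q1, q2, q3}  [seen]
{q1, q2, q3} --c--> {q0, q1, q2}  [seen]
{q0, q1, q3} --a--> {q0, q1, q2, q3}  [seen]
{q0, q1, q3} --b--> {q0, q1, q2}  [seen]
{q0, q1, q3} --c--> {q0, q1, q2}  [seen]
{q0, q1, q2} --a--> {q0, q1, q2, q3}  [seen]
{q0, q1, q2} --b--> {q0, q1, q2, q3}  [seen]
{q0, q1, q2} --c--> {q0, q1, q2}  [seen]
{q0, q3} --a--> {q0, q2, q3}  [seen]
{q0, q3} --b--> {q2}  [seen]
{q0, q3} --c--> {q1, q2}  [seen]
{q0, q1} --a--> {q0, q1, q2, q3}  [seen]
{q0, q1} --b--> {q0, q1, q2}  [seen]
{q0, q1} --c--> {q0, q1, q2}  [seen]
{q0, q2} --a--> {q0, q2, q3}  [seen]
{q0, q2} --b--> {q2, q3}  [seen]
{q0, q2} --c--> {q1, q2}  [seen]
{q0, q1, q2, q3} --a--> {q0, q1, q2, q3}  [seen]
{q0, q1, q2, q3} --b--> {q0, q1, q2, q3}  [seen]
{q0, q1, q2, q3} --c--> {q0, q1, q2}  [seen]
Reachable DFA states: {q0}, {q0, q2, q3}, {q2}, {q1, q2}, {q2, q3}, {q3}, {q1}, {q1, q2, q3}, {q0, q1, q3}, {q0, q1, q2}, {q0, q3}, {q0, q1}, {q0, q2}, {q0, q1, q2, q3}.
Accepting DFA states (contain an NFA accepting state): {q0, q2, q3}, {q2}, {q1, q2}, {q2, q3}, {q3}, {q1}, {q1, q2, q3}, {q0, q1, q3}, {q0, q1, q2}, {q0, q3}, {q0, q1}, {q0, q2}, {q0, q1, q2, q3}.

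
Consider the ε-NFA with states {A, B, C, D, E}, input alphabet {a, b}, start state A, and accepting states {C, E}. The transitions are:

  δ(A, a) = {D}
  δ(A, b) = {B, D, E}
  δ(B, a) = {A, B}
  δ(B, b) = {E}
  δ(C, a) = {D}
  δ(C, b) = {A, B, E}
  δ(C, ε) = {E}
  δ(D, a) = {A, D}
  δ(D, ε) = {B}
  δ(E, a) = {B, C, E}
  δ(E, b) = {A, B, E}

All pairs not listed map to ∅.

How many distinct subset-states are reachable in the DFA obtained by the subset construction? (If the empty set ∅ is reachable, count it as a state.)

Start state of the DFA: {A} (ε-closure of the NFA start).
{A} --a--> {B, D}  [new]
{A} --b--> {B, D, E}  [new]
{B, D} --a--> {A, B, D}  [new]
{B, D} --b--> {E}  [new]
{B, D, E} --a--> {A, B, C, D, E}  [new]
{B, D, E} --b--> {A, B, E}  [new]
{A, B, D} --a--> {A, B, D}  [seen]
{A, B, D} --b--> {B, D, E}  [seen]
{E} --a--> {B, C, E}  [new]
{E} --b--> {A, B, E}  [seen]
{A, B, C, D, E} --a--> {A, B, C, D, E}  [seen]
{A, B, C, D, E} --b--> {A, B, D, E}  [new]
{A, B, E} --a--> {A, B, C, D, E}  [seen]
{A, B, E} --b--> {A, B, D, E}  [seen]
{B, C, E} --a--> {A, B, C, D, E}  [seen]
{B, C, E} --b--> {A, B, E}  [seen]
{A, B, D, E} --a--> {A, B, C, D, E}  [seen]
{A, B, D, E} --b--> {A, B, D, E}  [seen]
Reachable DFA states: {A}, {B, D}, {B, D, E}, {A, B, D}, {E}, {A, B, C, D, E}, {A, B, E}, {B, C, E}, {A, B, D, E}.

9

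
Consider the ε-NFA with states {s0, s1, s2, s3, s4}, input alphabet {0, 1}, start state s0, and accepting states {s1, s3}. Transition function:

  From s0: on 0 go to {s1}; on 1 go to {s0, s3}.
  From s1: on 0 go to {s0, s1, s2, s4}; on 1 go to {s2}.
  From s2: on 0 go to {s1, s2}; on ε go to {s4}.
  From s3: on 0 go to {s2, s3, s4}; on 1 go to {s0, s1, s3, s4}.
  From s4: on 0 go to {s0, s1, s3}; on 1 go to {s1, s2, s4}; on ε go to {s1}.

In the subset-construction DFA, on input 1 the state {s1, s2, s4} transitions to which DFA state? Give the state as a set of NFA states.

δ(s1,1) = {s2}; δ(s2,1) = ∅; δ(s4,1) = {s1, s2, s4}.
Union: {s1, s2, s4}.

{s1, s2, s4}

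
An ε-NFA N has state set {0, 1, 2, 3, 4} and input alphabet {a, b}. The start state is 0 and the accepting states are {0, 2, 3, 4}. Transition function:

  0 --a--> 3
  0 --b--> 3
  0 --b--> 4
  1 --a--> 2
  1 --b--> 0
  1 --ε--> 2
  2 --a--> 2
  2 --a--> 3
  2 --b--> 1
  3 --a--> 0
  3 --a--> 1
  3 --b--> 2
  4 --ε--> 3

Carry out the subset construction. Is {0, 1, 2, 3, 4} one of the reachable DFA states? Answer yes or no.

Start state of the DFA: {0} (ε-closure of the NFA start).
{0} --a--> {3}  [new]
{0} --b--> {3, 4}  [new]
{3} --a--> {0, 1, 2}  [new]
{3} --b--> {2}  [new]
{3, 4} --a--> {0, 1, 2}  [seen]
{3, 4} --b--> {2}  [seen]
{0, 1, 2} --a--> {2, 3}  [new]
{0, 1, 2} --b--> {0, 1, 2, 3, 4}  [new]
{2} --a--> {2, 3}  [seen]
{2} --b--> {1, 2}  [new]
{2, 3} --a--> {0, 1, 2, 3}  [new]
{2, 3} --b--> {1, 2}  [seen]
{0, 1, 2, 3, 4} --a--> {0, 1, 2, 3}  [seen]
{0, 1, 2, 3, 4} --b--> {0, 1, 2, 3, 4}  [seen]
{1, 2} --a--> {2, 3}  [seen]
{1, 2} --b--> {0, 1, 2}  [seen]
{0, 1, 2, 3} --a--> {0, 1, 2, 3}  [seen]
{0, 1, 2, 3} --b--> {0, 1, 2, 3, 4}  [seen]
Reachable DFA states: {0}, {3}, {3, 4}, {0, 1, 2}, {2}, {2, 3}, {0, 1, 2, 3, 4}, {1, 2}, {0, 1, 2, 3}.
{0, 1, 2, 3, 4} is among them.

yes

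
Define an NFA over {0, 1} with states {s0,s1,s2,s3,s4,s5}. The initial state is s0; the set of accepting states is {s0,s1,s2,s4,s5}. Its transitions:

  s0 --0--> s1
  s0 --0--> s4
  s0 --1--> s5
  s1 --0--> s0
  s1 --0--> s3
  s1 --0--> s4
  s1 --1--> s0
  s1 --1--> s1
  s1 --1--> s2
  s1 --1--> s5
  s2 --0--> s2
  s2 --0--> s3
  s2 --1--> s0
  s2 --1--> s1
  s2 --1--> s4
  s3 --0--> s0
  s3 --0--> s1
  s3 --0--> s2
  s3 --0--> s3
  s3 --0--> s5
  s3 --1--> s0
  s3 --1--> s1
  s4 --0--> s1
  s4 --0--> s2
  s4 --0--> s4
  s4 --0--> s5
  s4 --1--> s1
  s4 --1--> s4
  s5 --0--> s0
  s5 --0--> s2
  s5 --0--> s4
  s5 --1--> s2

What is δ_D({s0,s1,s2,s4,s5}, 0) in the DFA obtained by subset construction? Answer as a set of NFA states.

{s0,s1,s2,s3,s4,s5}

δ(s0,0) = {s1,s4}; δ(s1,0) = {s0,s3,s4}; δ(s2,0) = {s2,s3}; δ(s4,0) = {s1,s2,s4,s5}; δ(s5,0) = {s0,s2,s4}.
Union: {s0,s1,s2,s3,s4,s5}.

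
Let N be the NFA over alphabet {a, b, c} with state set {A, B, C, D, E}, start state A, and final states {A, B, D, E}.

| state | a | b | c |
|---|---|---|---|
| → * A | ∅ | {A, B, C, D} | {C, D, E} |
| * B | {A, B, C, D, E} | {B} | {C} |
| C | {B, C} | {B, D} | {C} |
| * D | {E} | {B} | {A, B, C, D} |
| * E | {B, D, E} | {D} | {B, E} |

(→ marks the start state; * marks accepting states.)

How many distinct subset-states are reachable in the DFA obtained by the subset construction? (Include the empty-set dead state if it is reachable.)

Start state of the DFA: {A}.
{A} --a--> ∅  [new]
{A} --b--> {A, B, C, D}  [new]
{A} --c--> {C, D, E}  [new]
∅ --a--> ∅  [seen]
∅ --b--> ∅  [seen]
∅ --c--> ∅  [seen]
{A, B, C, D} --a--> {A, B, C, D, E}  [new]
{A, B, C, D} --b--> {A, B, C, D}  [seen]
{A, B, C, D} --c--> {A, B, C, D, E}  [seen]
{C, D, E} --a--> {B, C, D, E}  [new]
{C, D, E} --b--> {B, D}  [new]
{C, D, E} --c--> {A, B, C, D, E}  [seen]
{A, B, C, D, E} --a--> {A, B, C, D, E}  [seen]
{A, B, C, D, E} --b--> {A, B, C, D}  [seen]
{A, B, C, D, E} --c--> {A, B, C, D, E}  [seen]
{B, C, D, E} --a--> {A, B, C, D, E}  [seen]
{B, C, D, E} --b--> {B, D}  [seen]
{B, C, D, E} --c--> {A, B, C, D, E}  [seen]
{B, D} --a--> {A, B, C, D, E}  [seen]
{B, D} --b--> {B}  [new]
{B, D} --c--> {A, B, C, D}  [seen]
{B} --a--> {A, B, C, D, E}  [seen]
{B} --b--> {B}  [seen]
{B} --c--> {C}  [new]
{C} --a--> {B, C}  [new]
{C} --b--> {B, D}  [seen]
{C} --c--> {C}  [seen]
{B, C} --a--> {A, B, C, D, E}  [seen]
{B, C} --b--> {B, D}  [seen]
{B, C} --c--> {C}  [seen]
Reachable DFA states: {A}, ∅, {A, B, C, D}, {C, D, E}, {A, B, C, D, E}, {B, C, D, E}, {B, D}, {B}, {C}, {B, C}.

10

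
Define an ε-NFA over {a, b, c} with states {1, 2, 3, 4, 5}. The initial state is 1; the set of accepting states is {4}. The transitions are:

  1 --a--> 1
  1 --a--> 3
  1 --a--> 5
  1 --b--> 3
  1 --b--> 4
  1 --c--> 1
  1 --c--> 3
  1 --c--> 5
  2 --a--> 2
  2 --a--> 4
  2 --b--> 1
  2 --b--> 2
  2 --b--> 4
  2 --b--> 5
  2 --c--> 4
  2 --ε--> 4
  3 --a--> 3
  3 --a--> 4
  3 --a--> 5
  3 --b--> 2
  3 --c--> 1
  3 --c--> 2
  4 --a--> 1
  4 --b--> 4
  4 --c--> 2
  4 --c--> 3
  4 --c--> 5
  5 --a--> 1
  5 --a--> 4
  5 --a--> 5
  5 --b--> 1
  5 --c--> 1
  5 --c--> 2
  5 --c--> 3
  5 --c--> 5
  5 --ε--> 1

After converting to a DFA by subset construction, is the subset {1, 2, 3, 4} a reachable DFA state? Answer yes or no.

Start state of the DFA: {1} (ε-closure of the NFA start).
{1} --a--> {1, 3, 5}  [new]
{1} --b--> {3, 4}  [new]
{1} --c--> {1, 3, 5}  [seen]
{1, 3, 5} --a--> {1, 3, 4, 5}  [new]
{1, 3, 5} --b--> {1, 2, 3, 4}  [new]
{1, 3, 5} --c--> {1, 2, 3, 4, 5}  [new]
{3, 4} --a--> {1, 3, 4, 5}  [seen]
{3, 4} --b--> {2, 4}  [new]
{3, 4} --c--> {1, 2, 3, 4, 5}  [seen]
{1, 3, 4, 5} --a--> {1, 3, 4, 5}  [seen]
{1, 3, 4, 5} --b--> {1, 2, 3, 4}  [seen]
{1, 3, 4, 5} --c--> {1, 2, 3, 4, 5}  [seen]
{1, 2, 3, 4} --a--> {1, 2, 3, 4, 5}  [seen]
{1, 2, 3, 4} --b--> {1, 2, 3, 4, 5}  [seen]
{1, 2, 3, 4} --c--> {1, 2, 3, 4, 5}  [seen]
{1, 2, 3, 4, 5} --a--> {1, 2, 3, 4, 5}  [seen]
{1, 2, 3, 4, 5} --b--> {1, 2, 3, 4, 5}  [seen]
{1, 2, 3, 4, 5} --c--> {1, 2, 3, 4, 5}  [seen]
{2, 4} --a--> {1, 2, 4}  [new]
{2, 4} --b--> {1, 2, 4, 5}  [new]
{2, 4} --c--> {1, 2, 3, 4, 5}  [seen]
{1, 2, 4} --a--> {1, 2, 3, 4, 5}  [seen]
{1, 2, 4} --b--> {1, 2, 3, 4, 5}  [seen]
{1, 2, 4} --c--> {1, 2, 3, 4, 5}  [seen]
{1, 2, 4, 5} --a--> {1, 2, 3, 4, 5}  [seen]
{1, 2, 4, 5} --b--> {1, 2, 3, 4, 5}  [seen]
{1, 2, 4, 5} --c--> {1, 2, 3, 4, 5}  [seen]
Reachable DFA states: {1}, {1, 3, 5}, {3, 4}, {1, 3, 4, 5}, {1, 2, 3, 4}, {1, 2, 3, 4, 5}, {2, 4}, {1, 2, 4}, {1, 2, 4, 5}.
{1, 2, 3, 4} is among them.

yes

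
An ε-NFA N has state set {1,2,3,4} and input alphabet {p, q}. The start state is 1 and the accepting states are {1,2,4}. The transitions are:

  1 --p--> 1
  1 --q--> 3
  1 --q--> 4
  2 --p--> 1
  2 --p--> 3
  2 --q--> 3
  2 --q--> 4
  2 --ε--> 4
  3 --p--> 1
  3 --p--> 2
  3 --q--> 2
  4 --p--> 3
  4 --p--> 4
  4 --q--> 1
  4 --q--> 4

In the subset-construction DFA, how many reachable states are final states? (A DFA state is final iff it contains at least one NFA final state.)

5

Start state of the DFA: {1} (ε-closure of the NFA start).
{1} --p--> {1}  [seen]
{1} --q--> {3,4}  [new]
{3,4} --p--> {1,2,3,4}  [new]
{3,4} --q--> {1,2,4}  [new]
{1,2,3,4} --p--> {1,2,3,4}  [seen]
{1,2,3,4} --q--> {1,2,3,4}  [seen]
{1,2,4} --p--> {1,3,4}  [new]
{1,2,4} --q--> {1,3,4}  [seen]
{1,3,4} --p--> {1,2,3,4}  [seen]
{1,3,4} --q--> {1,2,3,4}  [seen]
Reachable DFA states: {1}, {3,4}, {1,2,3,4}, {1,2,4}, {1,3,4}.
Accepting DFA states (contain an NFA accepting state): {1}, {3,4}, {1,2,3,4}, {1,2,4}, {1,3,4}.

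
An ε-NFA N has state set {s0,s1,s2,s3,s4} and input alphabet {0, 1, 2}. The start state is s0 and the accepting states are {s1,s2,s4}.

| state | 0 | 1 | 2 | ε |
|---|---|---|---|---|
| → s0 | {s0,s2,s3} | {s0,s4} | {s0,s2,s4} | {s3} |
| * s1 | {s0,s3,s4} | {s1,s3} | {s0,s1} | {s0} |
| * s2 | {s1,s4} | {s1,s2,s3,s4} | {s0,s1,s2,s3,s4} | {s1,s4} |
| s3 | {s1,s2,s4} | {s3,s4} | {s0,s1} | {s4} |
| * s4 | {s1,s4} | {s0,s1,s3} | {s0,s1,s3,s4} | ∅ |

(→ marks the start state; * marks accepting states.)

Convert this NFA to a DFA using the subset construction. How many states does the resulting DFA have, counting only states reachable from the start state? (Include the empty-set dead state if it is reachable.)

3

Start state of the DFA: {s0,s3,s4} (ε-closure of the NFA start).
{s0,s3,s4} --0--> {s0,s1,s2,s3,s4}  [new]
{s0,s3,s4} --1--> {s0,s1,s3,s4}  [new]
{s0,s3,s4} --2--> {s0,s1,s2,s3,s4}  [seen]
{s0,s1,s2,s3,s4} --0--> {s0,s1,s2,s3,s4}  [seen]
{s0,s1,s2,s3,s4} --1--> {s0,s1,s2,s3,s4}  [seen]
{s0,s1,s2,s3,s4} --2--> {s0,s1,s2,s3,s4}  [seen]
{s0,s1,s3,s4} --0--> {s0,s1,s2,s3,s4}  [seen]
{s0,s1,s3,s4} --1--> {s0,s1,s3,s4}  [seen]
{s0,s1,s3,s4} --2--> {s0,s1,s2,s3,s4}  [seen]
Reachable DFA states: {s0,s3,s4}, {s0,s1,s2,s3,s4}, {s0,s1,s3,s4}.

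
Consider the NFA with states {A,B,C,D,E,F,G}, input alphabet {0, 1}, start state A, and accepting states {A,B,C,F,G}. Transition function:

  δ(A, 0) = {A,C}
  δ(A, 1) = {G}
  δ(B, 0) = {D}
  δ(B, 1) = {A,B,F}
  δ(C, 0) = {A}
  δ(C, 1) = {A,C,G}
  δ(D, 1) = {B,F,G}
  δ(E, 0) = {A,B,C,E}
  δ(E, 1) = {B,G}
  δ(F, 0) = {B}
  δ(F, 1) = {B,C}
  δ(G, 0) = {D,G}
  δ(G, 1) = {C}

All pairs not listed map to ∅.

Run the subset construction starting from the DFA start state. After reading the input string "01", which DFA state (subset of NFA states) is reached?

{A,C,G}

Start: {A}.
δ(A,0) = {A,C}.
Union: {A,C}.
After 0: {A,C}.
δ(A,1) = {G}; δ(C,1) = {A,C,G}.
Union: {A,C,G}.
After 1: {A,C,G}.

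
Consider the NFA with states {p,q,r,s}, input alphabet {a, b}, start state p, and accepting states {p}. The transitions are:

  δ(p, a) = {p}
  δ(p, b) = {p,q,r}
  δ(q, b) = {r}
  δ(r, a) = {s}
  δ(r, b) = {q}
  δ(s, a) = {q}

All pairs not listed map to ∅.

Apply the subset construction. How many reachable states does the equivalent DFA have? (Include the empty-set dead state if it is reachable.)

4

Start state of the DFA: {p}.
{p} --a--> {p}  [seen]
{p} --b--> {p,q,r}  [new]
{p,q,r} --a--> {p,s}  [new]
{p,q,r} --b--> {p,q,r}  [seen]
{p,s} --a--> {p,q}  [new]
{p,s} --b--> {p,q,r}  [seen]
{p,q} --a--> {p}  [seen]
{p,q} --b--> {p,q,r}  [seen]
Reachable DFA states: {p}, {p,q,r}, {p,s}, {p,q}.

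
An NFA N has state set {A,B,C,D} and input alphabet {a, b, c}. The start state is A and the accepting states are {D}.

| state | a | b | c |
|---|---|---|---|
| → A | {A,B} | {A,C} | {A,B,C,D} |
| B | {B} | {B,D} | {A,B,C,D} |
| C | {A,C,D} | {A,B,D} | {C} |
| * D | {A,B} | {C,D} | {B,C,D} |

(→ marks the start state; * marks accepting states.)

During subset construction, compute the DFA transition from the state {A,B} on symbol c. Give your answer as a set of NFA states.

{A,B,C,D}

δ(A,c) = {A,B,C,D}; δ(B,c) = {A,B,C,D}.
Union: {A,B,C,D}.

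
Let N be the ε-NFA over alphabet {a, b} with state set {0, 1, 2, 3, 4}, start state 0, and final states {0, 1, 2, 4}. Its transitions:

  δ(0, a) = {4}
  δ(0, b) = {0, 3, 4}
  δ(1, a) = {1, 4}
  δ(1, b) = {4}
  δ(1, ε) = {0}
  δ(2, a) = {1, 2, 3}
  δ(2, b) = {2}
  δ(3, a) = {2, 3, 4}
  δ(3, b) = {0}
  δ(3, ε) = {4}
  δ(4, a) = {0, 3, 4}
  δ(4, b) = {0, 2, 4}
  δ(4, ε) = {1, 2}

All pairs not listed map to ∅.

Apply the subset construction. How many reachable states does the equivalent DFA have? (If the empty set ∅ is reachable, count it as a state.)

3

Start state of the DFA: {0} (ε-closure of the NFA start).
{0} --a--> {0, 1, 2, 4}  [new]
{0} --b--> {0, 1, 2, 3, 4}  [new]
{0, 1, 2, 4} --a--> {0, 1, 2, 3, 4}  [seen]
{0, 1, 2, 4} --b--> {0, 1, 2, 3, 4}  [seen]
{0, 1, 2, 3, 4} --a--> {0, 1, 2, 3, 4}  [seen]
{0, 1, 2, 3, 4} --b--> {0, 1, 2, 3, 4}  [seen]
Reachable DFA states: {0}, {0, 1, 2, 4}, {0, 1, 2, 3, 4}.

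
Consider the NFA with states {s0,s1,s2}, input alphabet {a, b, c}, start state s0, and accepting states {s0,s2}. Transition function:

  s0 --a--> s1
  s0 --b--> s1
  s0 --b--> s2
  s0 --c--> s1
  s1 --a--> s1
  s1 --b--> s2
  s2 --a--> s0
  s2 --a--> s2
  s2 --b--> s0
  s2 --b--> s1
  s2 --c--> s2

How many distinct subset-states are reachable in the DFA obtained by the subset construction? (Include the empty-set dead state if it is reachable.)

Start state of the DFA: {s0}.
{s0} --a--> {s1}  [new]
{s0} --b--> {s1,s2}  [new]
{s0} --c--> {s1}  [seen]
{s1} --a--> {s1}  [seen]
{s1} --b--> {s2}  [new]
{s1} --c--> ∅  [new]
{s1,s2} --a--> {s0,s1,s2}  [new]
{s1,s2} --b--> {s0,s1,s2}  [seen]
{s1,s2} --c--> {s2}  [seen]
{s2} --a--> {s0,s2}  [new]
{s2} --b--> {s0,s1}  [new]
{s2} --c--> {s2}  [seen]
∅ --a--> ∅  [seen]
∅ --b--> ∅  [seen]
∅ --c--> ∅  [seen]
{s0,s1,s2} --a--> {s0,s1,s2}  [seen]
{s0,s1,s2} --b--> {s0,s1,s2}  [seen]
{s0,s1,s2} --c--> {s1,s2}  [seen]
{s0,s2} --a--> {s0,s1,s2}  [seen]
{s0,s2} --b--> {s0,s1,s2}  [seen]
{s0,s2} --c--> {s1,s2}  [seen]
{s0,s1} --a--> {s1}  [seen]
{s0,s1} --b--> {s1,s2}  [seen]
{s0,s1} --c--> {s1}  [seen]
Reachable DFA states: {s0}, {s1}, {s1,s2}, {s2}, ∅, {s0,s1,s2}, {s0,s2}, {s0,s1}.

8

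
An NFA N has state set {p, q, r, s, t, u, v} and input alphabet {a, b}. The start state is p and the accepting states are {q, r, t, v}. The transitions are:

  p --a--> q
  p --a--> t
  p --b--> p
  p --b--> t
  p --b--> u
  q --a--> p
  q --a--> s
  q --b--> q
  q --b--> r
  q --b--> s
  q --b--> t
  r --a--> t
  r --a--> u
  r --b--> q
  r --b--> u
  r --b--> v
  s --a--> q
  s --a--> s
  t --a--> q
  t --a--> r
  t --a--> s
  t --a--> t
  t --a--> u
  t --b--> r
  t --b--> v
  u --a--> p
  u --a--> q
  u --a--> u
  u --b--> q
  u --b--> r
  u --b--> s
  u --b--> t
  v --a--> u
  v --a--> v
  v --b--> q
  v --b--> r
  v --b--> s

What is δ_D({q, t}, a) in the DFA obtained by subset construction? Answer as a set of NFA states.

{p, q, r, s, t, u}

δ(q,a) = {p, s}; δ(t,a) = {q, r, s, t, u}.
Union: {p, q, r, s, t, u}.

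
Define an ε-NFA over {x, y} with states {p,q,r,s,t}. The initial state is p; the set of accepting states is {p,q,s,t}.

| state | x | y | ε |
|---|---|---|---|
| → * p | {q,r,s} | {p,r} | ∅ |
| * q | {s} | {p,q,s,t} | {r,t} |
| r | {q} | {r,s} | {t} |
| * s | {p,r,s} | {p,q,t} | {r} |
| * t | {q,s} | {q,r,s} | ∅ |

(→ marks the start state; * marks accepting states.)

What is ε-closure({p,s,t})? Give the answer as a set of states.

Begin with {p,s,t}.
s →ε {r}; add r.
ε-closure = {p,r,s,t}.

{p,r,s,t}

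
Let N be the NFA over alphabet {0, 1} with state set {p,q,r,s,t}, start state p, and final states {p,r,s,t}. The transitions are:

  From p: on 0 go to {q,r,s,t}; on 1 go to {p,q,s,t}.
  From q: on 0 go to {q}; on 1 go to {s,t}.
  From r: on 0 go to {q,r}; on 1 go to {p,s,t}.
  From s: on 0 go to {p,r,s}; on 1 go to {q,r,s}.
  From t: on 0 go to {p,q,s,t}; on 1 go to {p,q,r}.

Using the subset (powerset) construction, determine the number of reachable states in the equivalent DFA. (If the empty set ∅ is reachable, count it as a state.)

4

Start state of the DFA: {p}.
{p} --0--> {q,r,s,t}  [new]
{p} --1--> {p,q,s,t}  [new]
{q,r,s,t} --0--> {p,q,r,s,t}  [new]
{q,r,s,t} --1--> {p,q,r,s,t}  [seen]
{p,q,s,t} --0--> {p,q,r,s,t}  [seen]
{p,q,s,t} --1--> {p,q,r,s,t}  [seen]
{p,q,r,s,t} --0--> {p,q,r,s,t}  [seen]
{p,q,r,s,t} --1--> {p,q,r,s,t}  [seen]
Reachable DFA states: {p}, {q,r,s,t}, {p,q,s,t}, {p,q,r,s,t}.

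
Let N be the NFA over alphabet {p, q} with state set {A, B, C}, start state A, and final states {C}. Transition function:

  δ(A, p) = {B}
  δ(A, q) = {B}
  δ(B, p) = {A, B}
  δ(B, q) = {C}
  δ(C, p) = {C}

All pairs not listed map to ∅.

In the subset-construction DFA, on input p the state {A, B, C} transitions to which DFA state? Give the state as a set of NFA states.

δ(A,p) = {B}; δ(B,p) = {A, B}; δ(C,p) = {C}.
Union: {A, B, C}.

{A, B, C}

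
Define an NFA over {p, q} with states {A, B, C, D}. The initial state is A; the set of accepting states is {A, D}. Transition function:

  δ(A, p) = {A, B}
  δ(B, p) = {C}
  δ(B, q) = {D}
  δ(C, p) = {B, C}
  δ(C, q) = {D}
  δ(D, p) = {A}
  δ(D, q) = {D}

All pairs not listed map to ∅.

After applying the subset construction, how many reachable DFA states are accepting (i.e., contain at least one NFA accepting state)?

Start state of the DFA: {A}.
{A} --p--> {A, B}  [new]
{A} --q--> ∅  [new]
{A, B} --p--> {A, B, C}  [new]
{A, B} --q--> {D}  [new]
∅ --p--> ∅  [seen]
∅ --q--> ∅  [seen]
{A, B, C} --p--> {A, B, C}  [seen]
{A, B, C} --q--> {D}  [seen]
{D} --p--> {A}  [seen]
{D} --q--> {D}  [seen]
Reachable DFA states: {A}, {A, B}, ∅, {A, B, C}, {D}.
Accepting DFA states (contain an NFA accepting state): {A}, {A, B}, {A, B, C}, {D}.

4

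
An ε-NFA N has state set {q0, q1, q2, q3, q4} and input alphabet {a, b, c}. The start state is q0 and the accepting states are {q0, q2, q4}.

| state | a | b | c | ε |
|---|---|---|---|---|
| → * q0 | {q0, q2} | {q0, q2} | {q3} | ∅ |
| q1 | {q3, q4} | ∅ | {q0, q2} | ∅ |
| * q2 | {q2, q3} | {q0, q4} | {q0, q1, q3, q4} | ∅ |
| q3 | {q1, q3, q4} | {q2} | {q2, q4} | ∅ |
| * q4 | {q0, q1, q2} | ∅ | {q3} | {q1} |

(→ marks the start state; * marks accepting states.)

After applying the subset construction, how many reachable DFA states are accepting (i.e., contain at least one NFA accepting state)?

12

Start state of the DFA: {q0} (ε-closure of the NFA start).
{q0} --a--> {q0, q2}  [new]
{q0} --b--> {q0, q2}  [seen]
{q0} --c--> {q3}  [new]
{q0, q2} --a--> {q0, q2, q3}  [new]
{q0, q2} --b--> {q0, q1, q2, q4}  [new]
{q0, q2} --c--> {q0, q1, q3, q4}  [new]
{q3} --a--> {q1, q3, q4}  [new]
{q3} --b--> {q2}  [new]
{q3} --c--> {q1, q2, q4}  [new]
{q0, q2, q3} --a--> {q0, q1, q2, q3, q4}  [new]
{q0, q2, q3} --b--> {q0, q1, q2, q4}  [seen]
{q0, q2, q3} --c--> {q0, q1, q2, q3, q4}  [seen]
{q0, q1, q2, q4} --a--> {q0, q1, q2, q3, q4}  [seen]
{q0, q1, q2, q4} --b--> {q0, q1, q2, q4}  [seen]
{q0, q1, q2, q4} --c--> {q0, q1, q2, q3, q4}  [seen]
{q0, q1, q3, q4} --a--> {q0, q1, q2, q3, q4}  [seen]
{q0, q1, q3, q4} --b--> {q0, q2}  [seen]
{q0, q1, q3, q4} --c--> {q0, q1, q2, q3, q4}  [seen]
{q1, q3, q4} --a--> {q0, q1, q2, q3, q4}  [seen]
{q1, q3, q4} --b--> {q2}  [seen]
{q1, q3, q4} --c--> {q0, q1, q2, q3, q4}  [seen]
{q2} --a--> {q2, q3}  [new]
{q2} --b--> {q0, q1, q4}  [new]
{q2} --c--> {q0, q1, q3, q4}  [seen]
{q1, q2, q4} --a--> {q0, q1, q2, q3, q4}  [seen]
{q1, q2, q4} --b--> {q0, q1, q4}  [seen]
{q1, q2, q4} --c--> {q0, q1, q2, q3, q4}  [seen]
{q0, q1, q2, q3, q4} --a--> {q0, q1, q2, q3, q4}  [seen]
{q0, q1, q2, q3, q4} --b--> {q0, q1, q2, q4}  [seen]
{q0, q1, q2, q3, q4} --c--> {q0, q1, q2, q3, q4}  [seen]
{q2, q3} --a--> {q1, q2, q3, q4}  [new]
{q2, q3} --b--> {q0, q1, q2, q4}  [seen]
{q2, q3} --c--> {q0, q1, q2, q3, q4}  [seen]
{q0, q1, q4} --a--> {q0, q1, q2, q3, q4}  [seen]
{q0, q1, q4} --b--> {q0, q2}  [seen]
{q0, q1, q4} --c--> {q0, q2, q3}  [seen]
{q1, q2, q3, q4} --a--> {q0, q1, q2, q3, q4}  [seen]
{q1, q2, q3, q4} --b--> {q0, q1, q2, q4}  [seen]
{q1, q2, q3, q4} --c--> {q0, q1, q2, q3, q4}  [seen]
Reachable DFA states: {q0}, {q0, q2}, {q3}, {q0, q2, q3}, {q0, q1, q2, q4}, {q0, q1, q3, q4}, {q1, q3, q4}, {q2}, {q1, q2, q4}, {q0, q1, q2, q3, q4}, {q2, q3}, {q0, q1, q4}, {q1, q2, q3, q4}.
Accepting DFA states (contain an NFA accepting state): {q0}, {q0, q2}, {q0, q2, q3}, {q0, q1, q2, q4}, {q0, q1, q3, q4}, {q1, q3, q4}, {q2}, {q1, q2, q4}, {q0, q1, q2, q3, q4}, {q2, q3}, {q0, q1, q4}, {q1, q2, q3, q4}.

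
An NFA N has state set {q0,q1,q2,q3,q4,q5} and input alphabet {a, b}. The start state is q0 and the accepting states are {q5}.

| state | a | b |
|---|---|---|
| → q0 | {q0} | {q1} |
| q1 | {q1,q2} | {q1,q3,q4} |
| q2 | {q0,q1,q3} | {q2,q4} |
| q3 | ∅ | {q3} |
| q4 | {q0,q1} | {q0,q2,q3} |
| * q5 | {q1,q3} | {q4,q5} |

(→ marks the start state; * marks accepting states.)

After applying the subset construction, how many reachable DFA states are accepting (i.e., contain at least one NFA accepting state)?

Start state of the DFA: {q0}.
{q0} --a--> {q0}  [seen]
{q0} --b--> {q1}  [new]
{q1} --a--> {q1,q2}  [new]
{q1} --b--> {q1,q3,q4}  [new]
{q1,q2} --a--> {q0,q1,q2,q3}  [new]
{q1,q2} --b--> {q1,q2,q3,q4}  [new]
{q1,q3,q4} --a--> {q0,q1,q2}  [new]
{q1,q3,q4} --b--> {q0,q1,q2,q3,q4}  [new]
{q0,q1,q2,q3} --a--> {q0,q1,q2,q3}  [seen]
{q0,q1,q2,q3} --b--> {q1,q2,q3,q4}  [seen]
{q1,q2,q3,q4} --a--> {q0,q1,q2,q3}  [seen]
{q1,q2,q3,q4} --b--> {q0,q1,q2,q3,q4}  [seen]
{q0,q1,q2} --a--> {q0,q1,q2,q3}  [seen]
{q0,q1,q2} --b--> {q1,q2,q3,q4}  [seen]
{q0,q1,q2,q3,q4} --a--> {q0,q1,q2,q3}  [seen]
{q0,q1,q2,q3,q4} --b--> {q0,q1,q2,q3,q4}  [seen]
Reachable DFA states: {q0}, {q1}, {q1,q2}, {q1,q3,q4}, {q0,q1,q2,q3}, {q1,q2,q3,q4}, {q0,q1,q2}, {q0,q1,q2,q3,q4}.
Accepting DFA states (contain an NFA accepting state): none.

0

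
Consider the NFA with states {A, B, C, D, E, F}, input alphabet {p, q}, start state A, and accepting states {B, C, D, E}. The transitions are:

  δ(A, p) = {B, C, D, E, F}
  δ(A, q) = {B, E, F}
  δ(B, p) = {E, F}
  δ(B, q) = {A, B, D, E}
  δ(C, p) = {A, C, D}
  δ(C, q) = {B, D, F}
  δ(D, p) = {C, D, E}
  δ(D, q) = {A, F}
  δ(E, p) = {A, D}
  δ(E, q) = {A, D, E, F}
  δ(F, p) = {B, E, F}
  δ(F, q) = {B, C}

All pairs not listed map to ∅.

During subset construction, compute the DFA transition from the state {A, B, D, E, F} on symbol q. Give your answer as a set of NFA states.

δ(A,q) = {B, E, F}; δ(B,q) = {A, B, D, E}; δ(D,q) = {A, F}; δ(E,q) = {A, D, E, F}; δ(F,q) = {B, C}.
Union: {A, B, C, D, E, F}.

{A, B, C, D, E, F}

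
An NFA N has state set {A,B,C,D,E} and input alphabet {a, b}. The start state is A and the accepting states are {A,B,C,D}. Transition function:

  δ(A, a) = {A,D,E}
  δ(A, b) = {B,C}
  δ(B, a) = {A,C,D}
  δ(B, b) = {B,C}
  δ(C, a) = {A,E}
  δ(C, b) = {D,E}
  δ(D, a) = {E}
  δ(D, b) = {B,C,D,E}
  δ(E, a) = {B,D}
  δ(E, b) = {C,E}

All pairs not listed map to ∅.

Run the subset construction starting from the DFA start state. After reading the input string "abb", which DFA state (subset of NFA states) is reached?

Start: {A}.
δ(A,a) = {A,D,E}.
Union: {A,D,E}.
After a: {A,D,E}.
δ(A,b) = {B,C}; δ(D,b) = {B,C,D,E}; δ(E,b) = {C,E}.
Union: {B,C,D,E}.
After b: {B,C,D,E}.
δ(B,b) = {B,C}; δ(C,b) = {D,E}; δ(D,b) = {B,C,D,E}; δ(E,b) = {C,E}.
Union: {B,C,D,E}.
After b: {B,C,D,E}.

{B,C,D,E}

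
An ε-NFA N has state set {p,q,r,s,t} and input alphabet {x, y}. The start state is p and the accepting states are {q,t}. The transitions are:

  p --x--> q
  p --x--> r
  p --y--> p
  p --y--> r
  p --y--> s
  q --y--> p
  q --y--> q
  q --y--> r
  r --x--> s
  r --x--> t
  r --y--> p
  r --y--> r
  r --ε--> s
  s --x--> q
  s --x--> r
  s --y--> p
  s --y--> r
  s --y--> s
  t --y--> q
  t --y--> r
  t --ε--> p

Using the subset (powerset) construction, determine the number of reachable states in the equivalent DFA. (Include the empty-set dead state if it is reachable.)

5

Start state of the DFA: {p} (ε-closure of the NFA start).
{p} --x--> {q,r,s}  [new]
{p} --y--> {p,r,s}  [new]
{q,r,s} --x--> {p,q,r,s,t}  [new]
{q,r,s} --y--> {p,q,r,s}  [new]
{p,r,s} --x--> {p,q,r,s,t}  [seen]
{p,r,s} --y--> {p,r,s}  [seen]
{p,q,r,s,t} --x--> {p,q,r,s,t}  [seen]
{p,q,r,s,t} --y--> {p,q,r,s}  [seen]
{p,q,r,s} --x--> {p,q,r,s,t}  [seen]
{p,q,r,s} --y--> {p,q,r,s}  [seen]
Reachable DFA states: {p}, {q,r,s}, {p,r,s}, {p,q,r,s,t}, {p,q,r,s}.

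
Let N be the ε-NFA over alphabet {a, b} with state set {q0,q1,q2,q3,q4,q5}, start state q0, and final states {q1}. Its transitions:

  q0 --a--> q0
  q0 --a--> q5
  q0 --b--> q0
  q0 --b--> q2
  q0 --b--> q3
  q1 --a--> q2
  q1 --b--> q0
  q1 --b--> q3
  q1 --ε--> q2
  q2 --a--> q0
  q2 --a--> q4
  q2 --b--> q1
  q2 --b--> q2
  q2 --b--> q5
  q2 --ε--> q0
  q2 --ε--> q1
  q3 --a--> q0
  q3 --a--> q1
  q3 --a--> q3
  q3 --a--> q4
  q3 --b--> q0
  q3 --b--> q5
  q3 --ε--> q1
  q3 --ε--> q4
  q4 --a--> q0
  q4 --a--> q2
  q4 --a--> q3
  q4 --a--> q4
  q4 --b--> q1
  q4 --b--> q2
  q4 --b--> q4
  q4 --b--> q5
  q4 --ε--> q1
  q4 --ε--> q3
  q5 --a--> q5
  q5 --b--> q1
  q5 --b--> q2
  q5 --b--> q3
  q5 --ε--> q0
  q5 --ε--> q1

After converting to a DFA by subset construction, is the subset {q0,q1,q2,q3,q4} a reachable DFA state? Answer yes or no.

yes

Start state of the DFA: {q0} (ε-closure of the NFA start).
{q0} --a--> {q0,q1,q2,q5}  [new]
{q0} --b--> {q0,q1,q2,q3,q4}  [new]
{q0,q1,q2,q5} --a--> {q0,q1,q2,q3,q4,q5}  [new]
{q0,q1,q2,q5} --b--> {q0,q1,q2,q3,q4,q5}  [seen]
{q0,q1,q2,q3,q4} --a--> {q0,q1,q2,q3,q4,q5}  [seen]
{q0,q1,q2,q3,q4} --b--> {q0,q1,q2,q3,q4,q5}  [seen]
{q0,q1,q2,q3,q4,q5} --a--> {q0,q1,q2,q3,q4,q5}  [seen]
{q0,q1,q2,q3,q4,q5} --b--> {q0,q1,q2,q3,q4,q5}  [seen]
Reachable DFA states: {q0}, {q0,q1,q2,q5}, {q0,q1,q2,q3,q4}, {q0,q1,q2,q3,q4,q5}.
{q0,q1,q2,q3,q4} is among them.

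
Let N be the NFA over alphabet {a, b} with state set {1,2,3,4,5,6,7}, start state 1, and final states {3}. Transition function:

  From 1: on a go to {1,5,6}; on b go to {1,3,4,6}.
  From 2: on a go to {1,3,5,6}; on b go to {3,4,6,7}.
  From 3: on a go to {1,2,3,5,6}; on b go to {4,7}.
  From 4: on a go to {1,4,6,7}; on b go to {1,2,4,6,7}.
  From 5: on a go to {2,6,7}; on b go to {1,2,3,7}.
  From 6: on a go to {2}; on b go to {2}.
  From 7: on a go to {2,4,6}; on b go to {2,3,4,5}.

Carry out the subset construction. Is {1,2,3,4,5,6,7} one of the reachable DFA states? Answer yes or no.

yes

Start state of the DFA: {1}.
{1} --a--> {1,5,6}  [new]
{1} --b--> {1,3,4,6}  [new]
{1,5,6} --a--> {1,2,5,6,7}  [new]
{1,5,6} --b--> {1,2,3,4,6,7}  [new]
{1,3,4,6} --a--> {1,2,3,4,5,6,7}  [new]
{1,3,4,6} --b--> {1,2,3,4,6,7}  [seen]
{1,2,5,6,7} --a--> {1,2,3,4,5,6,7}  [seen]
{1,2,5,6,7} --b--> {1,2,3,4,5,6,7}  [seen]
{1,2,3,4,6,7} --a--> {1,2,3,4,5,6,7}  [seen]
{1,2,3,4,6,7} --b--> {1,2,3,4,5,6,7}  [seen]
{1,2,3,4,5,6,7} --a--> {1,2,3,4,5,6,7}  [seen]
{1,2,3,4,5,6,7} --b--> {1,2,3,4,5,6,7}  [seen]
Reachable DFA states: {1}, {1,5,6}, {1,3,4,6}, {1,2,5,6,7}, {1,2,3,4,6,7}, {1,2,3,4,5,6,7}.
{1,2,3,4,5,6,7} is among them.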